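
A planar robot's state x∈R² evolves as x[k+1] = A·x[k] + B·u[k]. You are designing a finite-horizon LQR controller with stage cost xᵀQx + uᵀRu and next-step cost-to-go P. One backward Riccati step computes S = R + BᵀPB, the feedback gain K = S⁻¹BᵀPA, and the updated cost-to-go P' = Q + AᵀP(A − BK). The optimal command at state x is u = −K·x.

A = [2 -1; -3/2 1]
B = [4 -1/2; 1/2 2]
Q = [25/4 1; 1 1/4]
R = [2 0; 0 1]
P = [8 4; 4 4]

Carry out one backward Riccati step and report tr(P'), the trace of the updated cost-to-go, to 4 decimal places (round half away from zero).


7.7420

BᵀP = [34.0000 18.0000; 4.0000 6.0000]
S = R + BᵀPB = [2 0; 0 1] + [145.0000 19.0000; 19.0000 10.0000] = [147.0000 19.0000; 19.0000 11.0000]
BᵀPA = [41.0000 -16.0000; -1.0000 2.0000]
K = S⁻¹·BᵀPA = [0.3742 -0.1704; -0.7373 0.4761]
A−BK = [0.1346 -0.0804; -0.2126 0.1330]
AᵀP(A−BK) = [0.9204 -0.5382; -0.5382 0.3217]
P' = Q + AᵀP(A−BK) = [7.1704 0.4618; 0.4618 0.5717]
tr(P') = 7.7420


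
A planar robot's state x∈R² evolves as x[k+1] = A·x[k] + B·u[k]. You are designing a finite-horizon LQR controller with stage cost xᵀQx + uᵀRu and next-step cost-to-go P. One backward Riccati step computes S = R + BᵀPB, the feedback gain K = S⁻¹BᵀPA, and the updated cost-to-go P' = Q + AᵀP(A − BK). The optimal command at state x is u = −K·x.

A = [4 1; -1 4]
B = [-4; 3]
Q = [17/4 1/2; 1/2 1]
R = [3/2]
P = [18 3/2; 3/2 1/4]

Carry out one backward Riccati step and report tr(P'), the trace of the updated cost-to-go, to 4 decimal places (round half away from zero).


BᵀP = [-67.5000 -5.2500]
S = R + BᵀPB = [3/2] + [254.2500] = [255.7500]
BᵀPA = [-264.7500 -88.5000]
K = S⁻¹·BᵀPA = [-1.0352 -0.3460]
A−BK = [-0.1408 -0.3842; 2.1056 5.0381]
AᵀP(A−BK) = [2.1833 1.8856; 1.8856 3.3754]
P' = Q + AᵀP(A−BK) = [6.4333 2.3856; 2.3856 4.3754]
tr(P') = 10.8087

10.8087


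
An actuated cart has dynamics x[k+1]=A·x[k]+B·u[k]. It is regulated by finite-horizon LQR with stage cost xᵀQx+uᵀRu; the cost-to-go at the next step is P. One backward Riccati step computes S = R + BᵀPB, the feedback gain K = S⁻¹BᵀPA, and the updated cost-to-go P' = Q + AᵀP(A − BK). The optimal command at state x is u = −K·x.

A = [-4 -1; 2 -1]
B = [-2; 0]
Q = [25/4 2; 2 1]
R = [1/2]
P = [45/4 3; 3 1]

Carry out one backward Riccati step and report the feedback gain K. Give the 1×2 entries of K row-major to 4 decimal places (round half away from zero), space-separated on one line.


1.7143 0.6264

BᵀP = [-22.5000 -6.0000]
S = R + BᵀPB = [1/2] + [45.0000] = [45.5000]
BᵀPA = [78.0000 28.5000]
K = S⁻¹·BᵀPA = [1.7143 0.6264]
A−BK = [-0.5714 0.2527; 2.0000 -1.0000]
AᵀP(A−BK) = [2.2857 0.1429; 0.1429 0.3984]
P' = Q + AᵀP(A−BK) = [8.5357 2.1429; 2.1429 1.3984]
tr(P') = 9.9341


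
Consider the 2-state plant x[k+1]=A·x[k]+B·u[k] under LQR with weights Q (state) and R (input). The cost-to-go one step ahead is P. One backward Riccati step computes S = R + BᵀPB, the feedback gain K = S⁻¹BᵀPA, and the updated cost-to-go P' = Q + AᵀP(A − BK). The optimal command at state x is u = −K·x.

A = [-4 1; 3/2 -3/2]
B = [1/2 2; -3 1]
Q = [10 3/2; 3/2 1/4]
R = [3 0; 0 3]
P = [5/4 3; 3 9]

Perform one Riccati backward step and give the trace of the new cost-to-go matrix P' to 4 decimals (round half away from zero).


BᵀP = [-8.3750 -25.5000; 5.5000 15.0000]
S = R + BᵀPB = [3 0; 0 3] + [72.3125 -42.2500; -42.2500 26.0000] = [75.3125 -42.2500; -42.2500 29.0000]
BᵀPA = [-4.7500 29.8750; 0.5000 -17.0000]
K = S⁻¹·BᵀPA = [-0.2923 0.3712; -0.4086 -0.0453]
A−BK = [-3.0367 0.9051; 1.0317 -0.3409]
AᵀP(A−BK) = [3.0659 -0.9639; -0.9639 0.6383]
P' = Q + AᵀP(A−BK) = [13.0659 0.5361; 0.5361 0.8883]
tr(P') = 13.9542

13.9542


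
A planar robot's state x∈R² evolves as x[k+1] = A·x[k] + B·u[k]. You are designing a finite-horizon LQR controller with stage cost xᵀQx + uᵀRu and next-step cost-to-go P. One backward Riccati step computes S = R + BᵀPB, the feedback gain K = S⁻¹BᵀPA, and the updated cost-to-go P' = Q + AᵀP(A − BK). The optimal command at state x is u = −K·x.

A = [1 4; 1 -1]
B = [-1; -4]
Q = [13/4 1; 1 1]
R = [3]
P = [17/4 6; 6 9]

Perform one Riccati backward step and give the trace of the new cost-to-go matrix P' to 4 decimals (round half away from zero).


8.4319

BᵀP = [-28.2500 -42.0000]
S = R + BᵀPB = [3] + [196.2500] = [199.2500]
BᵀPA = [-70.2500 -71.0000]
K = S⁻¹·BᵀPA = [-0.3526 -0.3563]
A−BK = [0.6474 3.6437; -0.4103 -2.4253]
AᵀP(A−BK) = [0.4818 0.9674; 0.9674 3.7001]
P' = Q + AᵀP(A−BK) = [3.7318 1.9674; 1.9674 4.7001]
tr(P') = 8.4319


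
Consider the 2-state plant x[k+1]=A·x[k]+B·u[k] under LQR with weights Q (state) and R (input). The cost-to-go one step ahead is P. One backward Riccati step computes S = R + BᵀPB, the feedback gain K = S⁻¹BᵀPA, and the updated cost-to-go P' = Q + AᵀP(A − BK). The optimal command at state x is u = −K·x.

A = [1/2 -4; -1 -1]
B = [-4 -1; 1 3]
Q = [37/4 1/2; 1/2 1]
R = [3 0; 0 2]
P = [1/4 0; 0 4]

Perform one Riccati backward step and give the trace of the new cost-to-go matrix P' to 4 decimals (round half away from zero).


BᵀP = [-1.0000 4.0000; -0.2500 12.0000]
S = R + BᵀPB = [3 0; 0 2] + [8.0000 13.0000; 13.0000 36.2500] = [11.0000 13.0000; 13.0000 38.2500]
BᵀPA = [-4.5000 0.0000; -12.1250 -11.0000]
K = S⁻¹·BᵀPA = [-0.0576 0.5680; -0.2974 -0.4806]
A−BK = [-0.0278 -2.2085; -0.0501 -0.1261]
AᵀP(A−BK) = [0.1971 0.2284; 0.2284 2.7130]
P' = Q + AᵀP(A−BK) = [9.4471 0.7284; 0.7284 3.7130]
tr(P') = 13.1601

13.1601


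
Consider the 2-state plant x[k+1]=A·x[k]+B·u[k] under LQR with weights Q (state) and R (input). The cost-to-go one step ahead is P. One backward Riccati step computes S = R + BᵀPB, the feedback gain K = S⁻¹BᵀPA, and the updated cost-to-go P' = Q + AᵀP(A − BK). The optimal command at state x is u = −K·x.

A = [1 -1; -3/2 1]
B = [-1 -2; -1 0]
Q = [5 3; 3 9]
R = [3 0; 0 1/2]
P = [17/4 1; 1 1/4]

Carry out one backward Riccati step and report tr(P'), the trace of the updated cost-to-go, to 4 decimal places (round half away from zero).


14.1648

BᵀP = [-5.2500 -1.2500; -8.5000 -2.0000]
S = R + BᵀPB = [3 0; 0 1/2] + [6.5000 10.5000; 10.5000 17.0000] = [9.5000 10.5000; 10.5000 17.5000]
BᵀPA = [-3.3750 4.0000; -5.5000 6.5000]
K = S⁻¹·BᵀPA = [-0.0234 0.0313; -0.3002 0.3527]
A−BK = [0.3761 -0.2634; -1.5234 1.0313]
AᵀP(A−BK) = [0.0822 -0.0798; -0.0798 0.0826]
P' = Q + AᵀP(A−BK) = [5.0822 2.9202; 2.9202 9.0826]
tr(P') = 14.1648


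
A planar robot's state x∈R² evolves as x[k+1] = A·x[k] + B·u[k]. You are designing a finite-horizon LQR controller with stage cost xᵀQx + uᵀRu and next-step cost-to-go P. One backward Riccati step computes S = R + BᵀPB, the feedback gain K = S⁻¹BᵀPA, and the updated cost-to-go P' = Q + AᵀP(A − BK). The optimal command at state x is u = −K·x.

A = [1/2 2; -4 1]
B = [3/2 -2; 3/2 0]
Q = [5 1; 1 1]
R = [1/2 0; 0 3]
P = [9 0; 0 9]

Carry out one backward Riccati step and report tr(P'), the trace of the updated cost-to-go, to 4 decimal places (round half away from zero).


BᵀP = [13.5000 13.5000; -18.0000 0.0000]
S = R + BᵀPB = [1/2 0; 0 3] + [40.5000 -27.0000; -27.0000 36.0000] = [41.0000 -27.0000; -27.0000 39.0000]
BᵀPA = [-47.2500 40.5000; -9.0000 -36.0000]
K = S⁻¹·BᵀPA = [-2.3974 0.6983; -1.8905 -0.4397]
A−BK = [0.3151 0.0733; -0.4039 -0.0474]
AᵀP(A−BK) = [15.9575 2.0366; 2.0366 0.8922]
P' = Q + AᵀP(A−BK) = [20.9575 3.0366; 3.0366 1.8922]
tr(P') = 22.8498

22.8498


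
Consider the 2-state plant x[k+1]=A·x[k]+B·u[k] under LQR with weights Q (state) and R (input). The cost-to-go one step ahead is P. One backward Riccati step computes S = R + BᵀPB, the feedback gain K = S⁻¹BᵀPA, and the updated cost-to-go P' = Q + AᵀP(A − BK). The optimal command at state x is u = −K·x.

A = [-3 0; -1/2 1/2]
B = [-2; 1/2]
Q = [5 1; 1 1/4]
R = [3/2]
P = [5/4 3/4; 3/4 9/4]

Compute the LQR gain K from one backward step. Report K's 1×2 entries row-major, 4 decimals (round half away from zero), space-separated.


1.1798 -0.0337

BᵀP = [-2.1250 -0.3750]
S = R + BᵀPB = [3/2] + [4.0625] = [5.5625]
BᵀPA = [6.5625 -0.1875]
K = S⁻¹·BᵀPA = [1.1798 -0.0337]
A−BK = [-0.6404 -0.0674; -1.0899 0.5169]
AᵀP(A−BK) = [6.3202 -1.4663; -1.4663 0.5562]
P' = Q + AᵀP(A−BK) = [11.3202 -0.4663; -0.4663 0.8062]
tr(P') = 12.1264


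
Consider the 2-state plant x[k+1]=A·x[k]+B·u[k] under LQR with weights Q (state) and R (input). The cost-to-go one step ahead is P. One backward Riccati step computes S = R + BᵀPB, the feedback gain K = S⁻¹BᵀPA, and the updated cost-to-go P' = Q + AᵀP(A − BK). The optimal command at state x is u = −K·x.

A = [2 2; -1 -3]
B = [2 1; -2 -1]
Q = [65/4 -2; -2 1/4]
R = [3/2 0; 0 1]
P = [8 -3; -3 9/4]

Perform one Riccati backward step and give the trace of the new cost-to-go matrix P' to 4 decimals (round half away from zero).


19.8095

BᵀP = [22.0000 -10.5000; 11.0000 -5.2500]
S = R + BᵀPB = [3/2 0; 0 1] + [65.0000 32.5000; 32.5000 16.2500] = [66.5000 32.5000; 32.5000 17.2500]
BᵀPA = [54.5000 75.5000; 27.2500 37.7500]
K = S⁻¹·BᵀPA = [0.5997 0.8308; 0.4498 0.6231]
A−BK = [0.3508 -0.2847; 0.6492 -0.7153]
AᵀP(A−BK) = [1.3081 0.4911; 0.4911 2.0014]
P' = Q + AᵀP(A−BK) = [17.5581 -1.5089; -1.5089 2.2514]
tr(P') = 19.8095


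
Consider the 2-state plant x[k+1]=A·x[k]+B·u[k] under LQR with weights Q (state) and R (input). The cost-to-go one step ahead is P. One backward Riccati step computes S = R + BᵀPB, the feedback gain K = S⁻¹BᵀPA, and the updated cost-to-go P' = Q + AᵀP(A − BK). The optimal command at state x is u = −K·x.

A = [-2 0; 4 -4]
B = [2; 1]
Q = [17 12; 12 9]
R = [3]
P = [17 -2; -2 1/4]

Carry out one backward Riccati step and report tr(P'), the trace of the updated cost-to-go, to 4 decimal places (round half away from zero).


BᵀP = [32.0000 -3.7500]
S = R + BᵀPB = [3] + [60.2500] = [63.2500]
BᵀPA = [-79.0000 15.0000]
K = S⁻¹·BᵀPA = [-1.2490 0.2372]
A−BK = [0.4980 -0.4743; 5.2490 -4.2372]
AᵀP(A−BK) = [5.3281 -1.2648; -1.2648 0.4427]
P' = Q + AᵀP(A−BK) = [22.3281 10.7352; 10.7352 9.4427]
tr(P') = 31.7708

31.7708


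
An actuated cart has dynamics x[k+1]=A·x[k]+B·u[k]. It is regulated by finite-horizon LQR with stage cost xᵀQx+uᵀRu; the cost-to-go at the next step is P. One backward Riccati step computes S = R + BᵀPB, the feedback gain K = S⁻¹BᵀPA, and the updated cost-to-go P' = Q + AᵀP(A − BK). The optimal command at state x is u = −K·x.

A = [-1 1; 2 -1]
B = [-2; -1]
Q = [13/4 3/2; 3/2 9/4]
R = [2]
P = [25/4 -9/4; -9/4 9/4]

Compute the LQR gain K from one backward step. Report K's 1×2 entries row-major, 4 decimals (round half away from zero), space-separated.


0.7284 -0.6173

BᵀP = [-10.2500 2.2500]
S = R + BᵀPB = [2] + [18.2500] = [20.2500]
BᵀPA = [14.7500 -12.5000]
K = S⁻¹·BᵀPA = [0.7284 -0.6173]
A−BK = [0.4568 -0.2346; 2.7284 -1.6173]
AᵀP(A−BK) = [13.5062 -8.3951; -8.3951 5.2840]
P' = Q + AᵀP(A−BK) = [16.7562 -6.8951; -6.8951 7.5340]
tr(P') = 24.2901


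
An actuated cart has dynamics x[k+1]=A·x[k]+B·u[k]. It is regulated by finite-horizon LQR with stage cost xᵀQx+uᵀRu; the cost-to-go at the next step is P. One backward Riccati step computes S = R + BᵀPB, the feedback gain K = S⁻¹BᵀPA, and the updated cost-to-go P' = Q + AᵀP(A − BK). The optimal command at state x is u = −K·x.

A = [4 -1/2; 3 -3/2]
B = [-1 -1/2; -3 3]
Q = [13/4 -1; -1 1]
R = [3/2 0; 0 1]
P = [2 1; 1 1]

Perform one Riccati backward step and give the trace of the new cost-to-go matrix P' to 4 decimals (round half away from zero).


13.8550

BᵀP = [-5.0000 -4.0000; 2.0000 2.5000]
S = R + BᵀPB = [3/2 0; 0 1] + [17.0000 -9.5000; -9.5000 6.5000] = [18.5000 -9.5000; -9.5000 7.5000]
BᵀPA = [-32.0000 8.5000; 15.5000 -4.7500]
K = S⁻¹·BᵀPA = [-1.9124 0.3840; -0.3557 -0.1469]
A−BK = [1.9098 -0.1894; -1.6701 0.0928]
AᵀP(A−BK) = [9.3170 -1.4343; -1.4343 0.2880]
P' = Q + AᵀP(A−BK) = [12.5670 -2.4343; -2.4343 1.2880]
tr(P') = 13.8550


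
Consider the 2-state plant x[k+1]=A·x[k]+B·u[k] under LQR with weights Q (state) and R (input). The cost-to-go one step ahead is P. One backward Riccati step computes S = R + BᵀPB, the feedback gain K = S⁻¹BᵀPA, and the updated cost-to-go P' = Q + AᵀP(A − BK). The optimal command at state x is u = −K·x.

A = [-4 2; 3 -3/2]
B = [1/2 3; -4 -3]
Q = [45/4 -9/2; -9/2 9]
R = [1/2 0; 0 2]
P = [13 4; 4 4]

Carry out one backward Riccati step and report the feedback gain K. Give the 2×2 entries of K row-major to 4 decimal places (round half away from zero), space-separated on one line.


BᵀP = [-9.5000 -14.0000; 27.0000 0.0000]
S = R + BᵀPB = [1/2 0; 0 2] + [51.2500 13.5000; 13.5000 81.0000] = [51.7500 13.5000; 13.5000 83.0000]
BᵀPA = [-4.0000 2.0000; -108.0000 54.0000]
K = S⁻¹·BᵀPA = [0.2738 -0.1369; -1.3457 0.6729]
A−BK = [-0.0997 0.0498; 0.0579 -0.0289]
AᵀP(A−BK) = [3.7559 -1.8779; -1.8779 0.9390]
P' = Q + AᵀP(A−BK) = [15.0059 -6.3779; -6.3779 9.9390]
tr(P') = 24.9449

0.2738 -0.1369 -1.3457 0.6729


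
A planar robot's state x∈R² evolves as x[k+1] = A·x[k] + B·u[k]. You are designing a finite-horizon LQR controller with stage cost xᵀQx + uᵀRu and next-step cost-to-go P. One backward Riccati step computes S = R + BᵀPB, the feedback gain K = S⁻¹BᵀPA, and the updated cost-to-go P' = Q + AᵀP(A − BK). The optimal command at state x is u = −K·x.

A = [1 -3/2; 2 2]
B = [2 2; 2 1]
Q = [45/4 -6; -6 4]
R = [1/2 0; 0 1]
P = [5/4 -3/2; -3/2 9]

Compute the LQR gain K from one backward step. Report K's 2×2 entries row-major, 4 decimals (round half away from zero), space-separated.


BᵀP = [-0.5000 15.0000; 1.0000 6.0000]
S = R + BᵀPB = [1/2 0; 0 1] + [29.0000 14.0000; 14.0000 8.0000] = [29.5000 14.0000; 14.0000 9.0000]
BᵀPA = [29.5000 30.7500; 13.0000 10.5000]
K = S⁻¹·BᵀPA = [1.2014 1.8669; -0.4245 -1.7374]
A−BK = [-0.5540 -1.7590; 0.0216 0.0036]
AᵀP(A−BK) = [1.3255 3.1376; 3.1376 8.6479]
P' = Q + AᵀP(A−BK) = [12.5755 -2.8624; -2.8624 12.6479]
tr(P') = 25.2235

1.2014 1.8669 -0.4245 -1.7374


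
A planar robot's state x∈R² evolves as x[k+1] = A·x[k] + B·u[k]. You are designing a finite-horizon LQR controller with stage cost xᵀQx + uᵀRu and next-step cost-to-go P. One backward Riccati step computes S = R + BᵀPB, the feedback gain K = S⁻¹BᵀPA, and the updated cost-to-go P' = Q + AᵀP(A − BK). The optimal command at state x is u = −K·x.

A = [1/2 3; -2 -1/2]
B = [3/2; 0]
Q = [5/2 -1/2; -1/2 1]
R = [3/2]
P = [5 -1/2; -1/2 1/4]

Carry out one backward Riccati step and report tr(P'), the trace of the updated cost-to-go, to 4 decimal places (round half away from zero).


10.1103

BᵀP = [7.5000 -0.7500]
S = R + BᵀPB = [3/2] + [11.2500] = [12.7500]
BᵀPA = [5.2500 22.8750]
K = S⁻¹·BᵀPA = [0.4118 1.7941]
A−BK = [-0.1176 0.3088; -2.0000 -0.5000]
AᵀP(A−BK) = [1.0882 1.4559; 1.4559 5.5221]
P' = Q + AᵀP(A−BK) = [3.5882 0.9559; 0.9559 6.5221]
tr(P') = 10.1103


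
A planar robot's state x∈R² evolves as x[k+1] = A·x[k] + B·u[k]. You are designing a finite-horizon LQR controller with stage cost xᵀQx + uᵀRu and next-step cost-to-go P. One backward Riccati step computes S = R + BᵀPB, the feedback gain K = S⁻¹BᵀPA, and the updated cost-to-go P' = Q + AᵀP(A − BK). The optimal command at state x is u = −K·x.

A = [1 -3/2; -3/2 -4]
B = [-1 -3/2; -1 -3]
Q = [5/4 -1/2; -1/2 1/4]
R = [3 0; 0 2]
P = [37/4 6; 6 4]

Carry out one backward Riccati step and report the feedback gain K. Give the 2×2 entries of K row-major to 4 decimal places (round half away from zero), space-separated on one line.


BᵀP = [-15.2500 -10.0000; -31.8750 -21.0000]
S = R + BᵀPB = [3 0; 0 2] + [25.2500 52.8750; 52.8750 110.8125] = [28.2500 52.8750; 52.8750 112.8125]
BᵀPA = [-0.2500 62.8750; -0.3750 131.8125]
K = S⁻¹·BᵀPA = [-0.0214 0.3157; 0.0067 1.0205]
A−BK = [0.9887 0.3464; -1.5013 -0.6229]
AᵀP(A−BK) = [0.2472 0.0866; 0.0866 2.4544]
P' = Q + AᵀP(A−BK) = [1.4972 -0.4134; -0.4134 2.7044]
tr(P') = 4.2015

-0.0214 0.3157 0.0067 1.0205


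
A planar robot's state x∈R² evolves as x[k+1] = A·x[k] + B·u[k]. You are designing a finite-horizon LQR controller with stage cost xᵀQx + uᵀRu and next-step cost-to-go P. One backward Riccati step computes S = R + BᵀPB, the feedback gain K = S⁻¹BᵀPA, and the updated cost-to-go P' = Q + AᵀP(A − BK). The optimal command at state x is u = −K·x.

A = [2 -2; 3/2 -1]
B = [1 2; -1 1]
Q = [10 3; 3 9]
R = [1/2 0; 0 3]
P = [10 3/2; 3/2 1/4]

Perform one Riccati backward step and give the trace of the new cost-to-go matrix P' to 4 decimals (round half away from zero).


22.2860

BᵀP = [8.5000 1.2500; 21.5000 3.2500]
S = R + BᵀPB = [1/2 0; 0 3] + [7.2500 18.2500; 18.2500 46.2500] = [7.7500 18.2500; 18.2500 49.2500]
BᵀPA = [18.8750 -18.2500; 47.8750 -46.2500]
K = S⁻¹·BᵀPA = [1.1491 -1.1260; 0.5463 -0.5219]
A−BK = [-0.2416 0.1697; 2.1028 -1.6041]
AᵀP(A−BK) = [1.7204 -1.6388; -1.6388 1.5656]
P' = Q + AᵀP(A−BK) = [11.7204 1.3612; 1.3612 10.5656]
tr(P') = 22.2860


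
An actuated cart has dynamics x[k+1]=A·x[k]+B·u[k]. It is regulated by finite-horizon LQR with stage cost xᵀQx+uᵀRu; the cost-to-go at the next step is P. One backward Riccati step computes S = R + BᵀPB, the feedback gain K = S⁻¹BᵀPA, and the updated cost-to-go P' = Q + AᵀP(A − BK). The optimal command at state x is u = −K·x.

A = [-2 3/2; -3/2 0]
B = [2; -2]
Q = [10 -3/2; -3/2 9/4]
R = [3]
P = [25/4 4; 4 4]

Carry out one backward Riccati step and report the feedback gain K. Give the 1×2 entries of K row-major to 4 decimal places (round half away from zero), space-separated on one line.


BᵀP = [4.5000 0.0000]
S = R + BᵀPB = [3] + [9.0000] = [12.0000]
BᵀPA = [-9.0000 6.7500]
K = S⁻¹·BᵀPA = [-0.7500 0.5625]
A−BK = [-0.5000 0.3750; -3.0000 1.1250]
AᵀP(A−BK) = [51.2500 -22.6875; -22.6875 10.2656]
P' = Q + AᵀP(A−BK) = [61.2500 -24.1875; -24.1875 12.5156]
tr(P') = 73.7656

-0.7500 0.5625


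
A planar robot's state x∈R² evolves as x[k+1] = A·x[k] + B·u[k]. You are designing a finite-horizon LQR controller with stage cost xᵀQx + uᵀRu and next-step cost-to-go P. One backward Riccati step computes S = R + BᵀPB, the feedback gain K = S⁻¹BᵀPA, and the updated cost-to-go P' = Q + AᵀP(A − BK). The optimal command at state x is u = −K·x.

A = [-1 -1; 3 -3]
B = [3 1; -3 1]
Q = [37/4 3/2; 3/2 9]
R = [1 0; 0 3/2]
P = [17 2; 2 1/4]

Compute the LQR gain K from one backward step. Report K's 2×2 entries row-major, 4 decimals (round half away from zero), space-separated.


-0.2368 -0.4184 -0.0154 -0.2077

BᵀP = [45.0000 5.2500; 19.0000 2.2500]
S = R + BᵀPB = [1 0; 0 3/2] + [119.2500 50.2500; 50.2500 21.2500] = [120.2500 50.2500; 50.2500 22.7500]
BᵀPA = [-29.2500 -60.7500; -12.2500 -25.7500]
K = S⁻¹·BᵀPA = [-0.2368 -0.4184; -0.0154 -0.2077]
A−BK = [-0.2742 0.4629; 2.3050 -4.0475]
AᵀP(A−BK) = [0.1347 -0.0326; -0.0326 0.4837]
P' = Q + AᵀP(A−BK) = [9.3847 1.4674; 1.4674 9.4837]
tr(P') = 18.8684


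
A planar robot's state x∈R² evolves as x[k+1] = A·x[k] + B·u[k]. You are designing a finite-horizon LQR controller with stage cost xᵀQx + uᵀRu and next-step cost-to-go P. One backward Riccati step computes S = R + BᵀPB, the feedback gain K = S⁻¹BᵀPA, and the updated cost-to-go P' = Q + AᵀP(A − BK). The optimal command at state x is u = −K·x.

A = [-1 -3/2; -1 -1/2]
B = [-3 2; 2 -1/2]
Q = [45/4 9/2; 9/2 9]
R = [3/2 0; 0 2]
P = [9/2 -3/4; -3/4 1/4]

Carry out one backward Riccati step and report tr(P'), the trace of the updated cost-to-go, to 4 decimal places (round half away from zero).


20.9493

BᵀP = [-15.0000 2.7500; 9.3750 -1.6250]
S = R + BᵀPB = [3/2 0; 0 2] + [50.5000 -31.3750; -31.3750 19.5625] = [52.0000 -31.3750; -31.3750 21.5625]
BᵀPA = [12.2500 21.1250; -7.7500 -13.2500]
K = S⁻¹·BᵀPA = [0.1533 0.2907; -0.1363 -0.1915]
A−BK = [-0.2674 -0.2449; -1.3748 -1.1772]
AᵀP(A−BK) = [0.3153 0.3297; 0.3297 0.3840]
P' = Q + AᵀP(A−BK) = [11.5653 4.8297; 4.8297 9.3840]
tr(P') = 20.9493


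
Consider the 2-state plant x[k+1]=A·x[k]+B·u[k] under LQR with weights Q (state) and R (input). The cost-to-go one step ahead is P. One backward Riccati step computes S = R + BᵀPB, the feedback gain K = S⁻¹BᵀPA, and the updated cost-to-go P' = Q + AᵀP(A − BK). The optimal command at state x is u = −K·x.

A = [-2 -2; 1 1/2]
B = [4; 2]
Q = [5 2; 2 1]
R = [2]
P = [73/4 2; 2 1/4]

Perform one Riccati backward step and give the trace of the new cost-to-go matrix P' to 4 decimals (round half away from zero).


6.9935

BᵀP = [77.0000 8.5000]
S = R + BᵀPB = [2] + [325.0000] = [327.0000]
BᵀPA = [-145.5000 -149.7500]
K = S⁻¹·BᵀPA = [-0.4450 -0.4580]
A−BK = [-0.2202 -0.1682; 1.8899 1.4159]
AᵀP(A−BK) = [0.5092 0.4931; 0.4931 0.4843]
P' = Q + AᵀP(A−BK) = [5.5092 2.4931; 2.4931 1.4843]
tr(P') = 6.9935


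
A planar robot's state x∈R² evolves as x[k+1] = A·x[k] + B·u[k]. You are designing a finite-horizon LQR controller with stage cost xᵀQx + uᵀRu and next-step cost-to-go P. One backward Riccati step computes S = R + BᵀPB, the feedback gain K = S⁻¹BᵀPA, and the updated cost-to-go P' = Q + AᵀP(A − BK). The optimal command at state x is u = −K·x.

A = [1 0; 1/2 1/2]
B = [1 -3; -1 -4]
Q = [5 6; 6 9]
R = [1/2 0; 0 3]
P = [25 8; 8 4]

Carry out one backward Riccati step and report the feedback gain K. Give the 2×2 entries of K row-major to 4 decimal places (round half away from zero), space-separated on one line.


0.3359 -0.1819 -0.2159 -0.0665

BᵀP = [17.0000 4.0000; -107.0000 -40.0000]
S = R + BᵀPB = [1/2 0; 0 3] + [13.0000 -67.0000; -67.0000 481.0000] = [13.5000 -67.0000; -67.0000 484.0000]
BᵀPA = [19.0000 2.0000; -127.0000 -20.0000]
K = S⁻¹·BᵀPA = [0.3359 -0.1819; -0.2159 -0.0665]
A−BK = [0.0164 -0.0176; -0.0276 0.0521]
AᵀP(A−BK) = [0.1988 0.0103; 0.0103 0.0337]
P' = Q + AᵀP(A−BK) = [5.1988 6.0103; 6.0103 9.0337]
tr(P') = 14.2325


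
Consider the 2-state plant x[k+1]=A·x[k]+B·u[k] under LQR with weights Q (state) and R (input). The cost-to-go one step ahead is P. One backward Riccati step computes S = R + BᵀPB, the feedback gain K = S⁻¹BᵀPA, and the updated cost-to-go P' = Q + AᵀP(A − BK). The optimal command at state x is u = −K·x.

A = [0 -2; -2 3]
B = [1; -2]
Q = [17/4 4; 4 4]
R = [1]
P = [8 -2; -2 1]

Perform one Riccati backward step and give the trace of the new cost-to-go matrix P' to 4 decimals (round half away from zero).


BᵀP = [12.0000 -4.0000]
S = R + BᵀPB = [1] + [20.0000] = [21.0000]
BᵀPA = [8.0000 -36.0000]
K = S⁻¹·BᵀPA = [0.3810 -1.7143]
A−BK = [-0.3810 -0.2857; -1.2381 -0.4286]
AᵀP(A−BK) = [0.9524 -0.2857; -0.2857 3.2857]
P' = Q + AᵀP(A−BK) = [5.2024 3.7143; 3.7143 7.2857]
tr(P') = 12.4881

12.4881


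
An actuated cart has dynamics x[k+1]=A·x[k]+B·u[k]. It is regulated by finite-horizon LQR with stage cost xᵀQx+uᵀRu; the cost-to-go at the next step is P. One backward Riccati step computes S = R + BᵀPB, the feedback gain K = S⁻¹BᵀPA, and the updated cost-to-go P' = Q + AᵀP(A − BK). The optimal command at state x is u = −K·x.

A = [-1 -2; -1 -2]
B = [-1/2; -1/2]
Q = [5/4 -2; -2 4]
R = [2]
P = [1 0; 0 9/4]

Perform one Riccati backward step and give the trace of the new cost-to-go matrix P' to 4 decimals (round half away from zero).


BᵀP = [-0.5000 -1.1250]
S = R + BᵀPB = [2] + [0.8125] = [2.8125]
BᵀPA = [1.6250 3.2500]
K = S⁻¹·BᵀPA = [0.5778 1.1556]
A−BK = [-0.7111 -1.4222; -0.7111 -1.4222]
AᵀP(A−BK) = [2.3111 4.6222; 4.6222 9.2444]
P' = Q + AᵀP(A−BK) = [3.5611 2.6222; 2.6222 13.2444]
tr(P') = 16.8056

16.8056


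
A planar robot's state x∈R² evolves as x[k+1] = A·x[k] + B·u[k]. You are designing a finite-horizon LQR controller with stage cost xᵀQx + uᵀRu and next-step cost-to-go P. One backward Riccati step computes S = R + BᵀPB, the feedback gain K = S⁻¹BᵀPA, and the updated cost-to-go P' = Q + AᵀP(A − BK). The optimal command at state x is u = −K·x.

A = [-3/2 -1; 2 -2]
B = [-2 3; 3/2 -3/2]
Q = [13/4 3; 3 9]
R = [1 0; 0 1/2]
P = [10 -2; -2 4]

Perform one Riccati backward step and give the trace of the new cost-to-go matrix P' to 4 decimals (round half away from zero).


26.0715

BᵀP = [-23.0000 10.0000; 33.0000 -12.0000]
S = R + BᵀPB = [1 0; 0 1/2] + [61.0000 -84.0000; -84.0000 117.0000] = [62.0000 -84.0000; -84.0000 117.5000]
BᵀPA = [54.5000 3.0000; -73.5000 -9.0000]
K = S⁻¹·BᵀPA = [1.0033 -1.7620; 0.0917 -1.3362]
A−BK = [0.2314 -0.5153; 0.6326 -1.3614]
AᵀP(A−BK) = [2.5617 -5.1845; -5.1845 11.2598]
P' = Q + AᵀP(A−BK) = [5.8117 -2.1845; -2.1845 20.2598]
tr(P') = 26.0715


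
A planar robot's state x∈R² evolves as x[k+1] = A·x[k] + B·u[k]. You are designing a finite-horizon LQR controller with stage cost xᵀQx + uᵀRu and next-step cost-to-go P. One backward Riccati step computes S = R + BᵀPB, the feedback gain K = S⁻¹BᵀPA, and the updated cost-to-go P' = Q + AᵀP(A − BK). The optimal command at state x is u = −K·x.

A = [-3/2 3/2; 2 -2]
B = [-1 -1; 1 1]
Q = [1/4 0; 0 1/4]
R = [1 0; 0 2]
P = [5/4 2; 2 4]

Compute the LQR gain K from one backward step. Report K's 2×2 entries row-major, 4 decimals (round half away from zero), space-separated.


BᵀP = [0.7500 2.0000; 0.7500 2.0000]
S = R + BᵀPB = [1 0; 0 2] + [1.2500 1.2500; 1.2500 1.2500] = [2.2500 1.2500; 1.2500 3.2500]
BᵀPA = [2.8750 -2.8750; 2.8750 -2.8750]
K = S⁻¹·BᵀPA = [1.0000 -1.0000; 0.5000 -0.5000]
A−BK = [0.0000 0.0000; 0.5000 -0.5000]
AᵀP(A−BK) = [2.5000 -2.5000; -2.5000 2.5000]
P' = Q + AᵀP(A−BK) = [2.7500 -2.5000; -2.5000 2.7500]
tr(P') = 5.5000

1.0000 -1.0000 0.5000 -0.5000


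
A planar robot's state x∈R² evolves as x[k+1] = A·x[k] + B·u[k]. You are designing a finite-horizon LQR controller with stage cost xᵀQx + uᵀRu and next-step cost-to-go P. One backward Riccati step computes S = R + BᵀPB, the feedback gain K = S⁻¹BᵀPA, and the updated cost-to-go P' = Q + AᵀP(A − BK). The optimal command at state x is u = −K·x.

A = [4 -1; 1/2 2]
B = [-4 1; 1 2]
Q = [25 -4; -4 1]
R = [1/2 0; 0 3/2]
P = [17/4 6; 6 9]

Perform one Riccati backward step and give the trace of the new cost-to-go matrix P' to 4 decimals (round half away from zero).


27.7440

BᵀP = [-11.0000 -15.0000; 16.2500 24.0000]
S = R + BᵀPB = [1/2 0; 0 3/2] + [29.0000 -41.0000; -41.0000 64.2500] = [29.5000 -41.0000; -41.0000 65.7500]
BᵀPA = [-51.5000 -19.0000; 77.0000 31.7500]
K = S⁻¹·BᵀPA = [-0.8859 0.2030; 0.6187 0.6095]
A−BK = [-0.1624 -0.7975; 0.1486 0.5781]
AᵀP(A−BK) = [0.9878 0.5249; 0.5249 0.7562]
P' = Q + AᵀP(A−BK) = [25.9878 -3.4751; -3.4751 1.7562]
tr(P') = 27.7440


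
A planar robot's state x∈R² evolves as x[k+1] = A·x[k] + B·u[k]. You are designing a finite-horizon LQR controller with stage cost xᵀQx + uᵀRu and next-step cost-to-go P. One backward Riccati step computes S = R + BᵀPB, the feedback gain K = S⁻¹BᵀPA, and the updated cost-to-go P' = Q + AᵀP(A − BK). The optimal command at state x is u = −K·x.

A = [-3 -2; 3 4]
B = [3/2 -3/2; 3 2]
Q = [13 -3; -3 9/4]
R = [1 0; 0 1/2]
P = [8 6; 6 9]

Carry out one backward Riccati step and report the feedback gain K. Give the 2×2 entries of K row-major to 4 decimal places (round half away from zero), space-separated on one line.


-0.1868 0.2745 1.7321 1.5453

BᵀP = [30.0000 36.0000; 0.0000 9.0000]
S = R + BᵀPB = [1 0; 0 1/2] + [153.0000 27.0000; 27.0000 18.0000] = [154.0000 27.0000; 27.0000 18.5000]
BᵀPA = [18.0000 84.0000; 27.0000 36.0000]
K = S⁻¹·BᵀPA = [-0.1868 0.2745; 1.7321 1.5453]
A−BK = [-0.1217 -0.0939; 0.0962 0.0858]
AᵀP(A−BK) = [1.5962 1.3358; 1.3358 1.3094]
P' = Q + AᵀP(A−BK) = [14.5962 -1.6642; -1.6642 3.5594]
tr(P') = 18.1557


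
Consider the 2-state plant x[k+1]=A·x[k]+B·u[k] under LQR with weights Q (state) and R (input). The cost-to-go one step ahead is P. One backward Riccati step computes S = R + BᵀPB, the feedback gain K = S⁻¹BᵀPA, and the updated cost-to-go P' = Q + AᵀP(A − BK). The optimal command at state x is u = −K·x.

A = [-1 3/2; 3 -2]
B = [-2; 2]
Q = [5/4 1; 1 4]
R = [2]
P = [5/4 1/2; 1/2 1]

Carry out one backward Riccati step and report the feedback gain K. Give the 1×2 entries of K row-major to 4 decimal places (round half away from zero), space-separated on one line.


BᵀP = [-1.5000 1.0000]
S = R + BᵀPB = [2] + [5.0000] = [7.0000]
BᵀPA = [4.5000 -4.2500]
K = S⁻¹·BᵀPA = [0.6429 -0.6071]
A−BK = [0.2857 0.2857; 1.7143 -0.7857]
AᵀP(A−BK) = [4.3571 -1.8929; -1.8929 1.2321]
P' = Q + AᵀP(A−BK) = [5.6071 -0.8929; -0.8929 5.2321]
tr(P') = 10.8393

0.6429 -0.6071


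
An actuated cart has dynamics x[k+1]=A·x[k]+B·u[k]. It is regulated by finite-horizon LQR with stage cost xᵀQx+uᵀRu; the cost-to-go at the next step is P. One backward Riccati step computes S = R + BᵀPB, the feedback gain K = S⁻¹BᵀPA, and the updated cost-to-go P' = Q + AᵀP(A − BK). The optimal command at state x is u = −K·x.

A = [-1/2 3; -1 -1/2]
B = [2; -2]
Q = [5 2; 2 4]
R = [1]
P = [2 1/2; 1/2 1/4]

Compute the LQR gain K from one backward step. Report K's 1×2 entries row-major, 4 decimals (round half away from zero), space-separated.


-0.3333 1.4583

BᵀP = [3.0000 0.5000]
S = R + BᵀPB = [1] + [5.0000] = [6.0000]
BᵀPA = [-2.0000 8.7500]
K = S⁻¹·BᵀPA = [-0.3333 1.4583]
A−BK = [0.1667 0.0833; -1.6667 2.4167]
AᵀP(A−BK) = [0.5833 -1.3333; -1.3333 3.8021]
P' = Q + AᵀP(A−BK) = [5.5833 0.6667; 0.6667 7.8021]
tr(P') = 13.3854


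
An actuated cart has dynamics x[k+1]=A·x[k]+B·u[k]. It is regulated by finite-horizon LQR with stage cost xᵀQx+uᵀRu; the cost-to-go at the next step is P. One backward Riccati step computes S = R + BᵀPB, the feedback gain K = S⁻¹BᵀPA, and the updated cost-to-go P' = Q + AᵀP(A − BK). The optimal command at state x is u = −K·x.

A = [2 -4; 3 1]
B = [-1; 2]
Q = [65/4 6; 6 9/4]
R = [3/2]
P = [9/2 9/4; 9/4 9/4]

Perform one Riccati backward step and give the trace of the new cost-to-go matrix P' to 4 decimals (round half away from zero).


131.5625

BᵀP = [0.0000 2.2500]
S = R + BᵀPB = [3/2] + [4.5000] = [6.0000]
BᵀPA = [6.7500 2.2500]
K = S⁻¹·BᵀPA = [1.1250 0.3750]
A−BK = [3.1250 -3.6250; 0.7500 0.2500]
AᵀP(A−BK) = [57.6563 -54.2813; -54.2813 55.4063]
P' = Q + AᵀP(A−BK) = [73.9063 -48.2813; -48.2813 57.6563]
tr(P') = 131.5625


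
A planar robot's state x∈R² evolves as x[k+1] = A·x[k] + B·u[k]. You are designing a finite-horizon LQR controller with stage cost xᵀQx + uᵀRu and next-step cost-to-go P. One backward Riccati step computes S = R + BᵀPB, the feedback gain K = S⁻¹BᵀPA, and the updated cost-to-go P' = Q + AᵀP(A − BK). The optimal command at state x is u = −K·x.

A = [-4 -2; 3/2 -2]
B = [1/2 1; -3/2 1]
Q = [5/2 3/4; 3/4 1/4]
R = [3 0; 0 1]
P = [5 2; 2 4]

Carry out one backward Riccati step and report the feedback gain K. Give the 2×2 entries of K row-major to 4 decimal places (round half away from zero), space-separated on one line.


BᵀP = [-0.5000 -5.0000; 7.0000 6.0000]
S = R + BᵀPB = [3 0; 0 1] + [7.2500 -5.5000; -5.5000 13.0000] = [10.2500 -5.5000; -5.5000 14.0000]
BᵀPA = [-5.5000 11.0000; -19.0000 -26.0000]
K = S⁻¹·BᵀPA = [-1.6026 0.0971; -1.9868 -1.8190]
A−BK = [-1.2119 -0.2296; 1.0828 -0.0353]
AᵀP(A−BK) = [18.4371 3.9735; 3.9735 3.6380]
P' = Q + AᵀP(A−BK) = [20.9371 4.7235; 4.7235 3.8880]
tr(P') = 24.8251

-1.6026 0.0971 -1.9868 -1.8190


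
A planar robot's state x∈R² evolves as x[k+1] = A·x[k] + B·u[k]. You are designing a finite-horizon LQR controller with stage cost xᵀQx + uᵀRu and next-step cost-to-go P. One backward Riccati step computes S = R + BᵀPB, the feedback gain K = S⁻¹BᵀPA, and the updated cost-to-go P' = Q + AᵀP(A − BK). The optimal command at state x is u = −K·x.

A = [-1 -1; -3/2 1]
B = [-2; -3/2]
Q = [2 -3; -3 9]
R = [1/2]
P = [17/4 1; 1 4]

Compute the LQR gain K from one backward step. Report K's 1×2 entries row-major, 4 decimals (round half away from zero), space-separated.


0.6769 0.0615

BᵀP = [-10.0000 -8.0000]
S = R + BᵀPB = [1/2] + [32.0000] = [32.5000]
BᵀPA = [22.0000 2.0000]
K = S⁻¹·BᵀPA = [0.6769 0.0615]
A−BK = [0.3538 -0.8769; -0.4846 1.0923]
AᵀP(A−BK) = [1.3577 -2.6038; -2.6038 6.1269]
P' = Q + AᵀP(A−BK) = [3.3577 -5.6038; -5.6038 15.1269]
tr(P') = 18.4846


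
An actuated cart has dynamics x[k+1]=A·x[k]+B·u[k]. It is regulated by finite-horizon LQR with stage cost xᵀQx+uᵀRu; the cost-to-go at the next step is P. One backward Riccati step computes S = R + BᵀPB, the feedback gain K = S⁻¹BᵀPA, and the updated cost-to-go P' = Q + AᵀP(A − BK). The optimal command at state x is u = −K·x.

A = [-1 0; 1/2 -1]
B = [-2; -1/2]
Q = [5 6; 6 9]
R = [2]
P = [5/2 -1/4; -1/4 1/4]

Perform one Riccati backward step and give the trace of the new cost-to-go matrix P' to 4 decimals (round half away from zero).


BᵀP = [-4.8750 0.3750]
S = R + BᵀPB = [2] + [9.5625] = [11.5625]
BᵀPA = [5.0625 -0.3750]
K = S⁻¹·BᵀPA = [0.4378 -0.0324]
A−BK = [-0.1243 -0.0649; 0.7189 -1.0162]
AᵀP(A−BK) = [0.5959 -0.2108; -0.2108 0.2378]
P' = Q + AᵀP(A−BK) = [5.5959 5.7892; 5.7892 9.2378]
tr(P') = 14.8338

14.8338


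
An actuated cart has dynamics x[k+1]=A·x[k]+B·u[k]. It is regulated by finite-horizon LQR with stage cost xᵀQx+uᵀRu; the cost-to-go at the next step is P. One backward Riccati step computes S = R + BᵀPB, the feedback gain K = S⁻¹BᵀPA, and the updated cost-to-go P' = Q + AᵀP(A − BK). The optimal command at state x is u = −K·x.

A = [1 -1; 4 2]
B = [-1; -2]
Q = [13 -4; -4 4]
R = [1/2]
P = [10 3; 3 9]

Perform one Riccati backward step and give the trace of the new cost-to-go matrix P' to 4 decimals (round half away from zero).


46.5043

BᵀP = [-16.0000 -21.0000]
S = R + BᵀPB = [1/2] + [58.0000] = [58.5000]
BᵀPA = [-100.0000 -26.0000]
K = S⁻¹·BᵀPA = [-1.7094 -0.4444]
A−BK = [-0.7094 -1.4444; 0.5812 1.1111]
AᵀP(A−BK) = [7.0598 11.5556; 11.5556 22.4444]
P' = Q + AᵀP(A−BK) = [20.0598 7.5556; 7.5556 26.4444]
tr(P') = 46.5043


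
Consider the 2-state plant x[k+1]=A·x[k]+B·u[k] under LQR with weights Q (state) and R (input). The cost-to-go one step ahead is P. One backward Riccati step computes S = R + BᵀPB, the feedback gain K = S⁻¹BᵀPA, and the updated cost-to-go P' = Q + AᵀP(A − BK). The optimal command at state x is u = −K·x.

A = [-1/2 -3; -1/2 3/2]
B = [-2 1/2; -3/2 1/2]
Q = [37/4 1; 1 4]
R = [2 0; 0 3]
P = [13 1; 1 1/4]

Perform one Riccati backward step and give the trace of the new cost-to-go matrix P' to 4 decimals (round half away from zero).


BᵀP = [-27.5000 -2.3750; 7.0000 0.6250]
S = R + BᵀPB = [2 0; 0 3] + [58.5625 -14.9375; -14.9375 3.8125] = [60.5625 -14.9375; -14.9375 6.8125]
BᵀPA = [14.9375 78.9375; -3.8125 -20.0625]
K = S⁻¹·BᵀPA = [0.2365 1.2567; -0.0410 -0.1895]
A−BK = [-0.0064 -0.3919; -0.1247 3.4798]
AᵀP(A−BK) = [0.1230 0.5686; 0.5686 5.5626]
P' = Q + AᵀP(A−BK) = [9.3730 1.5686; 1.5686 9.5626]
tr(P') = 18.9355

18.9355


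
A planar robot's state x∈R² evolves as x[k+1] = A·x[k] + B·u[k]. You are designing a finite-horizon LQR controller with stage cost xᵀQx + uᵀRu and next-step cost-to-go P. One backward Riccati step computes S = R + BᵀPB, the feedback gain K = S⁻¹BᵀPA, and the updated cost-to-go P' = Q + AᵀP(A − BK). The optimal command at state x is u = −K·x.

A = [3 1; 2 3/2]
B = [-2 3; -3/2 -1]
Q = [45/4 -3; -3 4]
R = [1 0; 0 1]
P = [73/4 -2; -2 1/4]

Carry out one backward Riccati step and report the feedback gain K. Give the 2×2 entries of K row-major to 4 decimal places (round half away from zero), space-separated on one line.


BᵀP = [-33.5000 3.6250; 56.7500 -6.2500]
S = R + BᵀPB = [1 0; 0 1] + [61.5625 -104.1250; -104.1250 176.5000] = [62.5625 -104.1250; -104.1250 177.5000]
BᵀPA = [-93.2500 -28.0625; 157.7500 47.3750]
K = S⁻¹·BᵀPA = [-0.4800 -0.1833; 0.6072 0.1594]
A−BK = [0.2185 0.1553; 1.8872 1.3845]
AᵀP(A−BK) = [0.7113 0.2660; 0.2660 0.1183]
P' = Q + AᵀP(A−BK) = [11.9613 -2.7340; -2.7340 4.1183]
tr(P') = 16.0796

-0.4800 -0.1833 0.6072 0.1594


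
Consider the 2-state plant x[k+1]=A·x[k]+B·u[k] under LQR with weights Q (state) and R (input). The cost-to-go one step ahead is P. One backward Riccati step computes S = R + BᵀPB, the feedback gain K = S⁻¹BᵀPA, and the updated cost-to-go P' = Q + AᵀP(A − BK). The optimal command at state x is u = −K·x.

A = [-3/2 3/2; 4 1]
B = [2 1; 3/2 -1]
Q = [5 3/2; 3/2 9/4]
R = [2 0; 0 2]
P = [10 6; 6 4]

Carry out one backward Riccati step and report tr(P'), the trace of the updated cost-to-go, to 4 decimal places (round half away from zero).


12.4350

BᵀP = [29.0000 18.0000; 4.0000 2.0000]
S = R + BᵀPB = [2 0; 0 2] + [85.0000 11.0000; 11.0000 2.0000] = [87.0000 11.0000; 11.0000 4.0000]
BᵀPA = [28.5000 61.5000; 2.0000 8.0000]
K = S⁻¹·BᵀPA = [0.4053 0.6960; -0.6145 0.0859]
A−BK = [-1.6960 0.0220; 2.7775 0.0419]
AᵀP(A−BK) = [4.1784 0.4912; 0.4912 1.0066]
P' = Q + AᵀP(A−BK) = [9.1784 1.9912; 1.9912 3.2566]
tr(P') = 12.4350


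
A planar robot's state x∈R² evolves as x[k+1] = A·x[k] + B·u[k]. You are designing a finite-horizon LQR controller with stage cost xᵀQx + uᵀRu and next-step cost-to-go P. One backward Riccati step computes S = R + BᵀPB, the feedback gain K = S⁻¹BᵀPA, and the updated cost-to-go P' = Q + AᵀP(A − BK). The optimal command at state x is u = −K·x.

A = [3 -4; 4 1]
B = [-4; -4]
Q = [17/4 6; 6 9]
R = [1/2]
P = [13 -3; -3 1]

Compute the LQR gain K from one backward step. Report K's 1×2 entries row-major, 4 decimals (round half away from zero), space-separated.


-0.6848 1.3074

BᵀP = [-40.0000 8.0000]
S = R + BᵀPB = [1/2] + [128.0000] = [128.5000]
BᵀPA = [-88.0000 168.0000]
K = S⁻¹·BᵀPA = [-0.6848 1.3074]
A−BK = [0.2607 1.2296; 1.2607 6.2296]
AᵀP(A−BK) = [0.7354 2.0506; 2.0506 13.3580]
P' = Q + AᵀP(A−BK) = [4.9854 8.0506; 8.0506 22.3580]
tr(P') = 27.3434


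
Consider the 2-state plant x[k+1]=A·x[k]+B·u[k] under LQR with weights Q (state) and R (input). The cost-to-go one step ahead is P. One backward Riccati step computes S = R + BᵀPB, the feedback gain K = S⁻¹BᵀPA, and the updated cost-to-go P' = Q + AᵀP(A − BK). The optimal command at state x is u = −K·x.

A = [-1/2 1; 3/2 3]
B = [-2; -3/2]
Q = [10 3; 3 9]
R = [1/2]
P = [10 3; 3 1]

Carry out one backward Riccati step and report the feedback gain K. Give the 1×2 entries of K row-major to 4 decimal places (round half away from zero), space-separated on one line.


BᵀP = [-24.5000 -7.5000]
S = R + BᵀPB = [1/2] + [60.2500] = [60.7500]
BᵀPA = [1.0000 -47.0000]
K = S⁻¹·BᵀPA = [0.0165 -0.7737]
A−BK = [-0.4671 -0.5473; 1.5247 1.8395]
AᵀP(A−BK) = [0.2335 0.2737; 0.2737 0.6379]
P' = Q + AᵀP(A−BK) = [10.2335 3.2737; 3.2737 9.6379]
tr(P') = 19.8714

0.0165 -0.7737


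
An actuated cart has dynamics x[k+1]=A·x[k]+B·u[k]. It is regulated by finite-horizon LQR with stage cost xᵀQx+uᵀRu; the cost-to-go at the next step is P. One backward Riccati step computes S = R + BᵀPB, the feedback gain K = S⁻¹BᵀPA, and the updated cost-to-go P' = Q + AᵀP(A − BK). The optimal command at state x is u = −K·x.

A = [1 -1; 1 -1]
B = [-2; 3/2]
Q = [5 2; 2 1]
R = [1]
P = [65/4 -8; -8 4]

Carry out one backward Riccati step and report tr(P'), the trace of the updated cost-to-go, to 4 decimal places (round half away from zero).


6.2683

BᵀP = [-44.5000 22.0000]
S = R + BᵀPB = [1] + [122.0000] = [123.0000]
BᵀPA = [-22.5000 22.5000]
K = S⁻¹·BᵀPA = [-0.1829 0.1829]
A−BK = [0.6341 -0.6341; 1.2744 -1.2744]
AᵀP(A−BK) = [0.1341 -0.1341; -0.1341 0.1341]
P' = Q + AᵀP(A−BK) = [5.1341 1.8659; 1.8659 1.1341]
tr(P') = 6.2683
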